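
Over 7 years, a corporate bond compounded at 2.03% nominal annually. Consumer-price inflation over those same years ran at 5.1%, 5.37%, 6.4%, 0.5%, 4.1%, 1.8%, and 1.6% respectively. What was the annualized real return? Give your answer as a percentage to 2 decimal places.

-1.45%

Cumulative inflation factor: 1.051 × 1.0537 × 1.064 × 1.005 × 1.041 × 1.018 × 1.016 ≈ 1.27503.
Nominal growth factor: 1.15105. Real growth factor = 1.15105 / 1.27503 ≈ 0.90277.
Annualized: 0.90277^(1/7) − 1 ≈ -0.01451.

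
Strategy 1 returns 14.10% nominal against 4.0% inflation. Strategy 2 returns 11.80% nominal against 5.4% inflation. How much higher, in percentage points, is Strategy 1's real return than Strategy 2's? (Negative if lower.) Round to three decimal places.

Strategy 1 real return: 1.1410/1.040 − 1 = 9.7115%.
Strategy 2 real return: 1.1180/1.054 − 1 = 6.0721%.
Difference: 9.7115 − 6.0721 = 3.6394 pp.

3.639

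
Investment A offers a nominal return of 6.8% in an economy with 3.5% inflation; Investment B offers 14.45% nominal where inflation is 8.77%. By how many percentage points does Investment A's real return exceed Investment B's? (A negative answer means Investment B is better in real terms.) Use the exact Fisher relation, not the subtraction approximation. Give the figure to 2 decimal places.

Investment A real return: 1.068/1.035 − 1 = 3.188%.
Investment B real return: 1.1445/1.0877 − 1 = 5.222%.
Difference: 3.188 − 5.222 = -2.034 pp.

-2.03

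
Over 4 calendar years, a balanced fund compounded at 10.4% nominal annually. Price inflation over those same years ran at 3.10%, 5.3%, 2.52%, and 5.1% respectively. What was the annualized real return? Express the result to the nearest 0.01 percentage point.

6.16%

Cumulative inflation factor: 1.0310 × 1.053 × 1.0252 × 1.051 ≈ 1.16976.
Nominal growth factor: 1.48551. Real growth factor = 1.48551 / 1.16976 ≈ 1.26992.
Annualized: 1.26992^(1/4) − 1 ≈ 0.06156.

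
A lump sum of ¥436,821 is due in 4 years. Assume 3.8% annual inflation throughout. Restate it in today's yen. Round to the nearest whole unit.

¥376,283

Price-level factor over 4 years: (1 + 3.8%)^4 ≈ 1.1608855731.
Purchasing power today: ¥436,821 divided by that factor.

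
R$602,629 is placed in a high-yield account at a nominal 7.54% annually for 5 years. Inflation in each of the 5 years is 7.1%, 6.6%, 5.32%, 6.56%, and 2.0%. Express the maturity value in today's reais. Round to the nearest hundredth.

Nominal value at maturity: R$602,629 × (1 + 7.54%)^5 ≈ R$866,762.65.
Price-level factor over 5 years: 1.071 × 1.066 × 1.0532 × 1.0656 × 1.020 ≈ 1.3069287434.
The maturity value deflated by that factor is the answer in today's purchasing power.

R$663,205.74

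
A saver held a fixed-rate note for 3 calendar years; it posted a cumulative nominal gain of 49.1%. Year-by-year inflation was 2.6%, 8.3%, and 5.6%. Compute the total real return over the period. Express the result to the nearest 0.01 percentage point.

27.07%

Cumulative inflation factor: 1.026 × 1.083 × 1.056 ≈ 1.17338.
Nominal growth factor: 1.49100. Real growth factor = 1.49100 / 1.17338 ≈ 1.27069.
Total real return ≈ 27.0685%.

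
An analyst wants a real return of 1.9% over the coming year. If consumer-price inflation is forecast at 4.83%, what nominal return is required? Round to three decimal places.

6.822%

By the Fisher equation, 1 + r_nom = (1 + 1.9%)(1 + 4.83%) = 1.019 × 1.0483 = 1.0682177.
So r_nom = 6.82177%.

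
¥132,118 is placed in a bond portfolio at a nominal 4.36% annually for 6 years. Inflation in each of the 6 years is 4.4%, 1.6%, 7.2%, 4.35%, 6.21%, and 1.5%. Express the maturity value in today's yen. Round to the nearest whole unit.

Nominal value at maturity: ¥132,118 × (1 + 4.36%)^6 ≈ ¥170,674.
Price-level factor over 6 years: 1.044 × 1.016 × 1.072 × 1.0435 × 1.0621 × 1.015 ≈ 1.2791247329.
Dividing the nominal maturity value by the price-level factor gives the value in today's money.

¥133,430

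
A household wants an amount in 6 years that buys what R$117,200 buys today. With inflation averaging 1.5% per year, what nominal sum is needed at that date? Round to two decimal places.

R$128,151.55

Cumulative price-level factor: (1+1.5%)^6 ≈ 1.0934432639.
The nominal amount required is R$117,200 scaled up by that factor.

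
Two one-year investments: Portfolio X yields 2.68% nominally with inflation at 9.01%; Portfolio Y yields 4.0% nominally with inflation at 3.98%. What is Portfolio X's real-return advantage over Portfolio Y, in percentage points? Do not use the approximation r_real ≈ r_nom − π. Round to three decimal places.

-5.826

Portfolio X real return: 1.0268/1.0901 − 1 = -5.8068%.
Portfolio Y real return: 1.040/1.0398 − 1 = 0.0192%.
Difference: -5.8068 − 0.0192 = -5.8260 pp.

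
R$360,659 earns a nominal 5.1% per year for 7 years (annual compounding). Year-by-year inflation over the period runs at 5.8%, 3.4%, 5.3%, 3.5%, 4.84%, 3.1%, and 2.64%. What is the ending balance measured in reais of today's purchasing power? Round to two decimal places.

R$386,223.36

Nominal value at maturity: R$360,659 × (1 + 5.1%)^7 ≈ R$510,876.34.
Price-level factor over 7 years: 1.058 × 1.034 × 1.053 × 1.035 × 1.0484 × 1.031 × 1.0264 ≈ 1.3227484106.
Dividing the nominal maturity value by the price-level factor gives the value in today's money.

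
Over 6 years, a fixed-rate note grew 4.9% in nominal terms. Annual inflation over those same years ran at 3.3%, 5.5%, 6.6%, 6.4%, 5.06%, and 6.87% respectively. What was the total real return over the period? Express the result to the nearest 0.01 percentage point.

Cumulative inflation factor: 1.033 × 1.055 × 1.066 × 1.064 × 1.0506 × 1.0687 ≈ 1.38786.
Nominal growth factor: 1.04900. Real growth factor = 1.04900 / 1.38786 ≈ 0.75584.
Total real return ≈ -24.4159%.

-24.42%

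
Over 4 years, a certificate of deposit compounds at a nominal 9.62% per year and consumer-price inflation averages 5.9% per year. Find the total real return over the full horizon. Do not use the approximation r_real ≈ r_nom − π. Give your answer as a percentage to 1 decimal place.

The annual real rate is (1+9.62%)/(1+5.9%) − 1 = 3.5127%.
Compounded over 4 years: (1 + 0.035127)^4 − 1 ≈ 0.14809.

14.8%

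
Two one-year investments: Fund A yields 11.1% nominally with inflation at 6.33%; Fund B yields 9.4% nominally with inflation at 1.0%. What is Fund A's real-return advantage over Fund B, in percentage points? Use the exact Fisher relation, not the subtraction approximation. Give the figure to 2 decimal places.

-3.83

Fund A real return: 1.111/1.0633 − 1 = 4.486%.
Fund B real return: 1.094/1.010 − 1 = 8.317%.
Difference: 4.486 − 8.317 = -3.831 pp.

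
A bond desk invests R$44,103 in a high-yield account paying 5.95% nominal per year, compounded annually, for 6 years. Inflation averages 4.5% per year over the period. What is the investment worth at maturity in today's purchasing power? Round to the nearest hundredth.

Nominal value at maturity: R$44,103 × (1 + 5.95%)^6 ≈ R$62,384.10.
Price-level factor over 6 years: (1 + 4.5%)^6 ≈ 1.3022601248.
The maturity value deflated by that factor is the answer in today's purchasing power.

R$47,904.48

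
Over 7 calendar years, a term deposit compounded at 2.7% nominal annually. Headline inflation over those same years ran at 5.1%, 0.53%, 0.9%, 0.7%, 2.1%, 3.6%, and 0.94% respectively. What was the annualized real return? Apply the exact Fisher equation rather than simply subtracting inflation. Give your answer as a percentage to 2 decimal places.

Cumulative inflation factor: 1.051 × 1.0053 × 1.009 × 1.007 × 1.021 × 1.036 × 1.0094 ≈ 1.14622.
Nominal growth factor: 1.20502. Real growth factor = 1.20502 / 1.14622 ≈ 1.05130.
Annualized: 1.05130^(1/7) − 1 ≈ 0.00717.

0.72%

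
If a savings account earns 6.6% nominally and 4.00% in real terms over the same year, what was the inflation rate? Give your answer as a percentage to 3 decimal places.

2.500%

From (1+r_nom) = (1+r_real)(1+π), we get 1+π = (1 + 6.6%)/(1 + 4.00%) = 1.066/1.0400 ≈ 1.02500.
So π ≈ 2.5000%.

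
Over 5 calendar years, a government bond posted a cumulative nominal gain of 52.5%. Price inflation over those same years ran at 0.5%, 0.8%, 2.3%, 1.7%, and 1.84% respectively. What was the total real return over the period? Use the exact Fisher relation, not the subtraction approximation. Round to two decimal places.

42.08%

Cumulative inflation factor: 1.005 × 1.008 × 1.023 × 1.017 × 1.0184 ≈ 1.07335.
Nominal growth factor: 1.52500. Real growth factor = 1.52500 / 1.07335 ≈ 1.42078.
Total real return ≈ 42.0785%.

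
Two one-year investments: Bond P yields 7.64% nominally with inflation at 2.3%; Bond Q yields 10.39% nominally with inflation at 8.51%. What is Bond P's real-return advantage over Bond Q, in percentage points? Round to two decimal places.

Bond P real return: 1.0764/1.023 − 1 = 5.220%.
Bond Q real return: 1.1039/1.0851 − 1 = 1.733%.
Difference: 5.220 − 1.733 = 3.487 pp.

3.49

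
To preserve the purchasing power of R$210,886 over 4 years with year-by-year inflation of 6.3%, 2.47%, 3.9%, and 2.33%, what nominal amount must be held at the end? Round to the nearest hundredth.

Cumulative price-level factor: 1.063 × 1.0247 × 1.039 × 1.0233 ≈ 1.1581065620.
The nominal amount required is R$210,886 scaled up by that factor.

R$244,228.46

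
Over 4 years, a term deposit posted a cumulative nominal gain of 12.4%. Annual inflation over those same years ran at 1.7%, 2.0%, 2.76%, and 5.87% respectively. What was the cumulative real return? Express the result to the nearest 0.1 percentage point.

-0.4%

Cumulative inflation factor: 1.017 × 1.020 × 1.0276 × 1.0587 ≈ 1.12854.
Nominal growth factor: 1.12400. Real growth factor = 1.12400 / 1.12854 ≈ 0.99597.
Total real return ≈ -0.4026%.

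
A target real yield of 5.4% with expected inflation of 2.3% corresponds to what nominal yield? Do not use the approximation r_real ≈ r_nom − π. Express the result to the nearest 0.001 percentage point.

7.824%

By the Fisher equation, 1 + r_nom = (1 + 5.4%)(1 + 2.3%) = 1.054 × 1.023 = 1.078242.
So r_nom = 7.8242%.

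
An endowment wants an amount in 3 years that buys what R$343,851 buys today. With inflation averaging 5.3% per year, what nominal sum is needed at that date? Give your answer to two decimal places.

R$401,472.13

Cumulative price-level factor: (1+5.3%)^3 = 1.167575877.
Multiplying R$343,851 by the price-level factor gives the future nominal sum.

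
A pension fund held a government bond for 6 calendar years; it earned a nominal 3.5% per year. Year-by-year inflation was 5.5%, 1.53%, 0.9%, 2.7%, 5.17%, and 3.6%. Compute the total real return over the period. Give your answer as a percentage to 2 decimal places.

1.64%

Cumulative inflation factor: 1.055 × 1.0153 × 1.009 × 1.027 × 1.0517 × 1.036 ≈ 1.20937.
Nominal growth factor: 1.22926. Real growth factor = 1.22926 / 1.20937 ≈ 1.01644.
Total real return ≈ 1.6441%.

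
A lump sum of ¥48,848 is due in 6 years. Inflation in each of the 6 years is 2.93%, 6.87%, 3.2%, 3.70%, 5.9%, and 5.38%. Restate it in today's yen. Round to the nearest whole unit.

¥37,182

Price-level factor over 6 years: 1.0293 × 1.0687 × 1.032 × 1.0370 × 1.059 × 1.0538 ≈ 1.3137429250.
Purchasing power today: ¥48,848 divided by that factor.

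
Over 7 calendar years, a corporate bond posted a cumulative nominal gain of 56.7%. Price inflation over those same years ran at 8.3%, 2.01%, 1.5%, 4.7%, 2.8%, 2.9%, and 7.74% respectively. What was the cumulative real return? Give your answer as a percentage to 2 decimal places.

17.11%

Cumulative inflation factor: 1.083 × 1.0201 × 1.015 × 1.047 × 1.028 × 1.029 × 1.0774 ≈ 1.33804.
Nominal growth factor: 1.56700. Real growth factor = 1.56700 / 1.33804 ≈ 1.17112.
Total real return ≈ 17.1115%.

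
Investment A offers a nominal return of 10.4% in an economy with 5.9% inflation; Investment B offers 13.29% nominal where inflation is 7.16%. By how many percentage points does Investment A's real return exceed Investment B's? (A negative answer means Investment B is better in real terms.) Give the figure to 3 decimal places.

-1.471

Investment A real return: 1.104/1.059 − 1 = 4.2493%.
Investment B real return: 1.1329/1.0716 − 1 = 5.7204%.
Difference: 4.2493 − 5.7204 = -1.4711 pp.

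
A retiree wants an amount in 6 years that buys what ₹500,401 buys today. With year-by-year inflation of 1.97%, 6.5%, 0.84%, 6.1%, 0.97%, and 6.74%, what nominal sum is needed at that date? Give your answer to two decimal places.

Cumulative price-level factor: 1.0197 × 1.065 × 1.0084 × 1.061 × 1.0097 × 1.0674 ≈ 1.2522464313.
Multiplying ₹500,401 by the price-level factor gives the future nominal sum.

₹626,625.37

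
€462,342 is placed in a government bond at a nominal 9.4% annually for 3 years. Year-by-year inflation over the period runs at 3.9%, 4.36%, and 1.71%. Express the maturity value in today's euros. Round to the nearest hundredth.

€548,911.14

Nominal value at maturity: €462,342 × (1 + 9.4%)^3 ≈ €605,362.22.
Price-level factor over 3 years: 1.039 × 1.0436 × 1.0171 ≈ 1.1028419368.
The maturity value deflated by that factor is the answer in today's purchasing power.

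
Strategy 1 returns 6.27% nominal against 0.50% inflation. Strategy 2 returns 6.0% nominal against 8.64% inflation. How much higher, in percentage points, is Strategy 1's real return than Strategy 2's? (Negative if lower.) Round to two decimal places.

8.17

Strategy 1 real return: 1.0627/1.0050 − 1 = 5.741%.
Strategy 2 real return: 1.060/1.0864 − 1 = -2.430%.
Difference: 5.741 − (-2.430) = 8.171 pp.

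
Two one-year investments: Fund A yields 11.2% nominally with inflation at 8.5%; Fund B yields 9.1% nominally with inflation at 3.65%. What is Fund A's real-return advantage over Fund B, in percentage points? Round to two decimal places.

-2.77

Fund A real return: 1.112/1.085 − 1 = 2.488%.
Fund B real return: 1.091/1.0365 − 1 = 5.258%.
Difference: 2.488 − 5.258 = -2.770 pp.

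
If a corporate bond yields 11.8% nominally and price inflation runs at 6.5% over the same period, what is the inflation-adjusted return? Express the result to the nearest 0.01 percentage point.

Real return via the Fisher equation: (1 + 11.8%)/(1 + 6.5%) − 1 = 1.118/1.065 − 1 ≈ 0.04977.

4.98%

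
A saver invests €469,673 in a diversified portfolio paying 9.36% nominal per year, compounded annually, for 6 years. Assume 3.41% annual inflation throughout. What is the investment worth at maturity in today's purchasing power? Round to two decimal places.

Nominal value at maturity: €469,673 × (1 + 9.36%)^6 ≈ €803,427.34.
Price-level factor over 6 years: (1 + 3.41%)^6 ≈ 1.2228557465.
The maturity value deflated by that factor is the answer in today's purchasing power.

€657,009.09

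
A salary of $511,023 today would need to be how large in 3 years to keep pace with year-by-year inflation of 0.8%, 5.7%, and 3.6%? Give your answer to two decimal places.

Cumulative price-level factor: 1.008 × 1.057 × 1.036 = 1.103812416.
Multiplying $511,023 by the price-level factor gives the future nominal sum.

$564,073.53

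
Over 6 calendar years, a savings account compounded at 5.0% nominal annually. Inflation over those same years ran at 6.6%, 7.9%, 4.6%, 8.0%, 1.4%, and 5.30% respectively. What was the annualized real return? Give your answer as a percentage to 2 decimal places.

Cumulative inflation factor: 1.066 × 1.079 × 1.046 × 1.080 × 1.014 × 1.0530 ≈ 1.38740.
Nominal growth factor: 1.34010. Real growth factor = 1.34010 / 1.38740 ≈ 0.96591.
Annualized: 0.96591^(1/6) − 1 ≈ -0.00576.

-0.58%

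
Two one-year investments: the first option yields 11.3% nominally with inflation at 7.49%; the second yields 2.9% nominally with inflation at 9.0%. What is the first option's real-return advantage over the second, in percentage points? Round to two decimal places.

The first option real return: 1.113/1.0749 − 1 = 3.545%.
The second real return: 1.029/1.090 − 1 = -5.596%.
Difference: 3.545 − (-5.596) = 9.141 pp.

9.14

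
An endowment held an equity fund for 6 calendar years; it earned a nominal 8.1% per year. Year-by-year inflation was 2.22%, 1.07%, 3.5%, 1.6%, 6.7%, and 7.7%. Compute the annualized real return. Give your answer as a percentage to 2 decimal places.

4.18%

Cumulative inflation factor: 1.0222 × 1.0107 × 1.035 × 1.016 × 1.067 × 1.077 ≈ 1.24845.
Nominal growth factor: 1.59571. Real growth factor = 1.59571 / 1.24845 ≈ 1.27815.
Annualized: 1.27815^(1/6) − 1 ≈ 0.04175.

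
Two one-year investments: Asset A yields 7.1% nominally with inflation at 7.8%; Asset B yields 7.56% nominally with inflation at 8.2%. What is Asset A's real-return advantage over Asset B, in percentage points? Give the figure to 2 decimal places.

Asset A real return: 1.071/1.078 − 1 = -0.649%.
Asset B real return: 1.0756/1.082 − 1 = -0.591%.
Difference: -0.649 − (-0.591) = -0.058 pp.

-0.06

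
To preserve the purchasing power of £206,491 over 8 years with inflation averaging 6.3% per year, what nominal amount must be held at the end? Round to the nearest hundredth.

Cumulative price-level factor: (1+6.3%)^8 ≈ 1.6302946981.
Multiplying £206,491 by the price-level factor gives the future nominal sum.

£336,641.18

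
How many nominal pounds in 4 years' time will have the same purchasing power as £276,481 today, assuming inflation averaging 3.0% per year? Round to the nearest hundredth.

£311,181.80

Cumulative price-level factor: (1+3.0%)^4 = 1.12550881.
Multiplying £276,481 by the price-level factor gives the future nominal sum.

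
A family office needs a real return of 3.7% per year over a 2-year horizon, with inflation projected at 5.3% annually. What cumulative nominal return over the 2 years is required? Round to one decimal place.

Required annual nominal rate: (1+3.7%)(1+5.3%) − 1 = 9.1961%.
Cumulative over 2 years: (1 + 0.091961)^2 − 1 ≈ 0.19238.

19.2%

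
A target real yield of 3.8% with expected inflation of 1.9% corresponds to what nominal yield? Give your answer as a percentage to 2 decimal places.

5.77%

By the Fisher equation, 1 + r_nom = (1 + 3.8%)(1 + 1.9%) = 1.038 × 1.019 = 1.057722.
So r_nom = 5.7722%.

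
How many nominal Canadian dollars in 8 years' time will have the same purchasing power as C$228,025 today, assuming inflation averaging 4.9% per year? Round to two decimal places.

Cumulative price-level factor: (1+4.9%)^8 ≈ 1.4662360917.
Multiplying C$228,025 by the price-level factor gives the future nominal sum.

C$334,338.48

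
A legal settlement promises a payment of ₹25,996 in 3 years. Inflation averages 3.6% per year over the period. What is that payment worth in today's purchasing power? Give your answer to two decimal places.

Price-level factor over 3 years: (1 + 3.6%)^3 = 1.111934656.
Purchasing power today: ₹25,996 divided by that factor.

₹23,379.07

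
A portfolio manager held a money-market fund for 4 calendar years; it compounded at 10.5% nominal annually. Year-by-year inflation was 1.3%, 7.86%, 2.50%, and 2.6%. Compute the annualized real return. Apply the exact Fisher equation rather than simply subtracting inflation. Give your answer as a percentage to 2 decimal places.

6.73%

Cumulative inflation factor: 1.013 × 1.0786 × 1.0250 × 1.026 ≈ 1.14906.
Nominal growth factor: 1.49090. Real growth factor = 1.49090 / 1.14906 ≈ 1.29750.
Annualized: 1.29750^(1/4) − 1 ≈ 0.06728.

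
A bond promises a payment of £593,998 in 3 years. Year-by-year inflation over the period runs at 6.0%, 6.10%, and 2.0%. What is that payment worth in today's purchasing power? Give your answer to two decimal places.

£517,801.81

Price-level factor over 3 years: 1.060 × 1.0610 × 1.020 = 1.1471532.
Purchasing power today: £593,998 divided by that factor.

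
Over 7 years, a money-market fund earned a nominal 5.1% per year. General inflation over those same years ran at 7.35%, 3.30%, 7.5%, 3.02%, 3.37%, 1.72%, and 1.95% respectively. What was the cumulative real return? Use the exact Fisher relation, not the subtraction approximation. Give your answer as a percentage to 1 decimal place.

7.6%

Cumulative inflation factor: 1.0735 × 1.0330 × 1.075 × 1.0302 × 1.0337 × 1.0172 × 1.0195 ≈ 1.31650.
Nominal growth factor: 1.41651. Real growth factor = 1.41651 / 1.31650 ≈ 1.07597.
Total real return ≈ 7.5966%.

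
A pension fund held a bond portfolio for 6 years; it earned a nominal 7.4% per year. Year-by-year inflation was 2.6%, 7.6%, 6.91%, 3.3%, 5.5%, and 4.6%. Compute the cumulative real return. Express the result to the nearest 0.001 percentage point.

14.068%

Cumulative inflation factor: 1.026 × 1.076 × 1.0691 × 1.033 × 1.055 × 1.046 ≈ 1.34543.
Nominal growth factor: 1.53471. Real growth factor = 1.53471 / 1.34543 ≈ 1.14068.
Total real return ≈ 14.0679%.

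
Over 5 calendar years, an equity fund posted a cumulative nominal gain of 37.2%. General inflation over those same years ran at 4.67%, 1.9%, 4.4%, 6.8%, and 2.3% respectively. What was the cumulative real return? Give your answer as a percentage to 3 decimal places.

Cumulative inflation factor: 1.0467 × 1.019 × 1.044 × 1.068 × 1.023 ≈ 1.21659.
Nominal growth factor: 1.37200. Real growth factor = 1.37200 / 1.21659 ≈ 1.12774.
Total real return ≈ 12.7743%.

12.774%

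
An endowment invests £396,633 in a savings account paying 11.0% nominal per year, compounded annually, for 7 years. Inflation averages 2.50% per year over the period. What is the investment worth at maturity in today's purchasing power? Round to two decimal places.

Nominal value at maturity: £396,633 × (1 + 11.0%)^7 ≈ £823,473.63.
Price-level factor over 7 years: (1 + 2.50%)^7 ≈ 1.1886857537.
The maturity value deflated by that factor is the answer in today's purchasing power.

£692,759.74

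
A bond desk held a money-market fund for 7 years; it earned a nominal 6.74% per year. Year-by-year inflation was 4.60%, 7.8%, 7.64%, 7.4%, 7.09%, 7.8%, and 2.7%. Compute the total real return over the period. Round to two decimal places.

2.15%

Cumulative inflation factor: 1.0460 × 1.078 × 1.0764 × 1.074 × 1.0709 × 1.078 × 1.027 ≈ 1.54549.
Nominal growth factor: 1.57867. Real growth factor = 1.57867 / 1.54549 ≈ 1.02147.
Total real return ≈ 2.1466%.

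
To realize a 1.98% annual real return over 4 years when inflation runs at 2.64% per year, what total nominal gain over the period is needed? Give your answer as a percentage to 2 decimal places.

Required annual nominal rate: (1+1.98%)(1+2.64%) − 1 = 4.672272%.
Cumulative over 4 years: (1 + 0.04672272)^4 − 1 ≈ 0.20040.

20.04%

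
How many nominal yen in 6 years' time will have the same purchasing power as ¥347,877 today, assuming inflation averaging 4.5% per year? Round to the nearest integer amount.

Cumulative price-level factor: (1+4.5%)^6 ≈ 1.3022601248.
Multiplying ¥347,877 by the price-level factor gives the future nominal sum.

¥453,026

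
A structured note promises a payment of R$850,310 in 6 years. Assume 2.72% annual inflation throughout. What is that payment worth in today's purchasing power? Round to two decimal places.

Price-level factor over 6 years: (1 + 2.72%)^6 ≈ 1.1747083731.
Purchasing power today: R$850,310 divided by that factor.

R$723,847.74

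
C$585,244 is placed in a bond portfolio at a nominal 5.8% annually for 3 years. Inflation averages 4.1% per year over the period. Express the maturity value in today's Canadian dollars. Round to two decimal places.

Nominal value at maturity: C$585,244 × (1 + 5.8%)^3 ≈ C$693,096.93.
Price-level factor over 3 years: (1 + 4.1%)^3 = 1.128111921.
Dividing the nominal maturity value by the price-level factor gives the value in today's money.

C$614,386.67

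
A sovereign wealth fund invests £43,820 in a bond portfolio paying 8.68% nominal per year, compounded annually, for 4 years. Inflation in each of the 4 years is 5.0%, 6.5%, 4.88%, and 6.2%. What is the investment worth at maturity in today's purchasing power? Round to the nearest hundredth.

Nominal value at maturity: £43,820 × (1 + 8.68%)^4 ≈ £61,132.32.
Price-level factor over 4 years: 1.050 × 1.065 × 1.0488 × 1.062 = 1.2455354772.
The maturity value deflated by that factor is the answer in today's purchasing power.

£49,081.16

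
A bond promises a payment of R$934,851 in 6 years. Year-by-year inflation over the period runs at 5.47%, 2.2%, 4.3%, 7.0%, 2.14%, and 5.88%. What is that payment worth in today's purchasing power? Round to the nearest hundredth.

Price-level factor over 6 years: 1.0547 × 1.022 × 1.043 × 1.070 × 1.0214 × 1.0588 ≈ 1.3009413388.
Purchasing power today: R$934,851 divided by that factor.

R$718,595.81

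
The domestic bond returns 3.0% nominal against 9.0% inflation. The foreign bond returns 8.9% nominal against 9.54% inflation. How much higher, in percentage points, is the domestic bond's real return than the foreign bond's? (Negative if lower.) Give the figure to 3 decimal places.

The domestic bond real return: 1.030/1.090 − 1 = -5.5046%.
The foreign bond real return: 1.089/1.0954 − 1 = -0.5843%.
Difference: -5.5046 − (-0.5843) = -4.9203 pp.

-4.920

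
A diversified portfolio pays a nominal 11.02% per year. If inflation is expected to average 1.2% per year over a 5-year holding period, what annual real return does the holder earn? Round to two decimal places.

9.70%

With constant rates the annual real return is the same each year: (1+11.02%)/(1+1.2%) − 1 = 0.09704.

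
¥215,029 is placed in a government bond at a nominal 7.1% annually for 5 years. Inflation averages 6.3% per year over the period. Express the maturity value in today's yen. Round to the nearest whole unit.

Nominal value at maturity: ¥215,029 × (1 + 7.1%)^5 ≈ ¥303,001.
Price-level factor over 5 years: (1 + 6.3%)^5 ≈ 1.3572702272.
Dividing the nominal maturity value by the price-level factor gives the value in today's money.

¥223,243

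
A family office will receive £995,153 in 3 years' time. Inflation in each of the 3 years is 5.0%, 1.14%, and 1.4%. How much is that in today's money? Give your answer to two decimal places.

Price-level factor over 3 years: 1.050 × 1.0114 × 1.014 = 1.07683758.
Purchasing power today: £995,153 divided by that factor.

£924,144.01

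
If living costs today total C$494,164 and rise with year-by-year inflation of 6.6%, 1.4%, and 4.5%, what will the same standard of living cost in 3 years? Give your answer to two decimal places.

Cumulative price-level factor: 1.066 × 1.014 × 1.045 = 1.12956558.
The nominal amount required is C$494,164 scaled up by that factor.

C$558,190.65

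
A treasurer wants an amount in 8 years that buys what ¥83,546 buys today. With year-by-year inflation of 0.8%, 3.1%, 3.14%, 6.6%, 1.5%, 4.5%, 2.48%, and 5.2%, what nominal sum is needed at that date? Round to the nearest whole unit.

¥109,161

Cumulative price-level factor: 1.008 × 1.031 × 1.0314 × 1.066 × 1.015 × 1.045 × 1.0248 × 1.052 ≈ 1.3065941771.
The nominal amount required is ¥83,546 scaled up by that factor.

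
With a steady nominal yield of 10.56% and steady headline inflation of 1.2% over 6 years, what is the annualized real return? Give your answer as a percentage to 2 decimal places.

9.25%

With constant rates the annual real return is the same each year: (1+10.56%)/(1+1.2%) − 1 = 0.09249.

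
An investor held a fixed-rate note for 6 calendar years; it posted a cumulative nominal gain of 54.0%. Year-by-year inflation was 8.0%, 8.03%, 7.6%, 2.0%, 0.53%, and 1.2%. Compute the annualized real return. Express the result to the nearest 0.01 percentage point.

2.83%

Cumulative inflation factor: 1.080 × 1.0803 × 1.076 × 1.020 × 1.0053 × 1.012 ≈ 1.30274.
Nominal growth factor: 1.54000. Real growth factor = 1.54000 / 1.30274 ≈ 1.18213.
Annualized: 1.18213^(1/6) − 1 ≈ 0.02828.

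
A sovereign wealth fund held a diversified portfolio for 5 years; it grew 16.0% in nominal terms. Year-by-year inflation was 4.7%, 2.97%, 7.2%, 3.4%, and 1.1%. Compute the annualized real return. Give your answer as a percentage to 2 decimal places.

-0.81%

Cumulative inflation factor: 1.047 × 1.0297 × 1.072 × 1.034 × 1.011 ≈ 1.20816.
Nominal growth factor: 1.16000. Real growth factor = 1.16000 / 1.20816 ≈ 0.96014.
Annualized: 0.96014^(1/5) − 1 ≈ -0.00810.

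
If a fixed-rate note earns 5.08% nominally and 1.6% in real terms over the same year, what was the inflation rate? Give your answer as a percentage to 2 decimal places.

From (1+r_nom) = (1+r_real)(1+π), we get 1+π = (1 + 5.08%)/(1 + 1.6%) = 1.0508/1.016 ≈ 1.03425.
So π ≈ 3.4252%.

3.43%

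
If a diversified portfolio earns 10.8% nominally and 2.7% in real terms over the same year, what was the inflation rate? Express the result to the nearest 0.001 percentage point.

7.887%

From (1+r_nom) = (1+r_real)(1+π), we get 1+π = (1 + 10.8%)/(1 + 2.7%) = 1.108/1.027 ≈ 1.07887.
So π ≈ 7.8870%.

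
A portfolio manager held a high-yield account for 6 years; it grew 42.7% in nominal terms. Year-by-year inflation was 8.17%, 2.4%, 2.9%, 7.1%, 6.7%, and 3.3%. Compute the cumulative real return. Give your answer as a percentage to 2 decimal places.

Cumulative inflation factor: 1.0817 × 1.024 × 1.029 × 1.071 × 1.067 × 1.033 ≈ 1.34548.
Nominal growth factor: 1.42700. Real growth factor = 1.42700 / 1.34548 ≈ 1.06059.
Total real return ≈ 6.0590%.

6.06%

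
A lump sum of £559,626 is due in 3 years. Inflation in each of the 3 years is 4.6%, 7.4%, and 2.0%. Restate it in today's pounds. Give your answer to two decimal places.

£488,384.36

Price-level factor over 3 years: 1.046 × 1.074 × 1.020 = 1.14587208.
Purchasing power today: £559,626 divided by that factor.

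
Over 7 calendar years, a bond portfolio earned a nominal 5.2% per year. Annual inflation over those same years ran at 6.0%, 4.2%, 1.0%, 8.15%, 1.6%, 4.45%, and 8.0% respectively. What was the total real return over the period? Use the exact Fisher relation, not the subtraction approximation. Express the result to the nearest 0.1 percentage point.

3.1%

Cumulative inflation factor: 1.060 × 1.042 × 1.010 × 1.0815 × 1.016 × 1.0445 × 1.080 ≈ 1.38276.
Nominal growth factor: 1.42597. Real growth factor = 1.42597 / 1.38276 ≈ 1.03125.
Total real return ≈ 3.1247%.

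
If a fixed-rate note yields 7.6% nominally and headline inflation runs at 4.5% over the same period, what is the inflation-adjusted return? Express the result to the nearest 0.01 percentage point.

2.97%

Real return via the Fisher equation: (1 + 7.6%)/(1 + 4.5%) − 1 = 1.076/1.045 − 1 ≈ 0.02967.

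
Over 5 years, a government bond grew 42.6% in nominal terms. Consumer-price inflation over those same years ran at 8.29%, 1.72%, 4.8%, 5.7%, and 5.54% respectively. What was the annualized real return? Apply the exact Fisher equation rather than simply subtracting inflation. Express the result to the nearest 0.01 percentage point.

2.06%

Cumulative inflation factor: 1.0829 × 1.0172 × 1.048 × 1.057 × 1.0554 ≈ 1.28780.
Nominal growth factor: 1.42600. Real growth factor = 1.42600 / 1.28780 ≈ 1.10732.
Annualized: 1.10732^(1/5) − 1 ≈ 0.02060.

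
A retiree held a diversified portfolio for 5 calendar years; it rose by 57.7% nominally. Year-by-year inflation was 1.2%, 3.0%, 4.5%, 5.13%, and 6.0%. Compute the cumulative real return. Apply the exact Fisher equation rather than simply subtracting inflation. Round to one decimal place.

Cumulative inflation factor: 1.012 × 1.030 × 1.045 × 1.0513 × 1.060 ≈ 1.21385.
Nominal growth factor: 1.57700. Real growth factor = 1.57700 / 1.21385 ≈ 1.29917.
Total real return ≈ 29.9167%.

29.9%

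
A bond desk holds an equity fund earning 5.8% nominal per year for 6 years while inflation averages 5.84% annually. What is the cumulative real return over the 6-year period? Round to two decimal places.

-0.23%

The annual real rate is (1+5.8%)/(1+5.84%) − 1 = -0.0378%.
Compounded over 6 years: (1 + -0.000378)^6 − 1 ≈ -0.00227.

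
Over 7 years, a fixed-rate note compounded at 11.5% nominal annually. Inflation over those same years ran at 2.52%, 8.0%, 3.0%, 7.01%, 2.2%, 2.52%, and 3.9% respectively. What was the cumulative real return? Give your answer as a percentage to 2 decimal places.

Cumulative inflation factor: 1.0252 × 1.080 × 1.030 × 1.0701 × 1.022 × 1.0252 × 1.039 ≈ 1.32852.
Nominal growth factor: 2.14252. Real growth factor = 2.14252 / 1.32852 ≈ 1.61271.
Total real return ≈ 61.2706%.

61.27%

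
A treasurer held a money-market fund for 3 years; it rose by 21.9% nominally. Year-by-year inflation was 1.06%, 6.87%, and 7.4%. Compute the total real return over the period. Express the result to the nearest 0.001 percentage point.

Cumulative inflation factor: 1.0106 × 1.0687 × 1.074 ≈ 1.15995.
Nominal growth factor: 1.21900. Real growth factor = 1.21900 / 1.15995 ≈ 1.05091.
Total real return ≈ 5.0907%.

5.091%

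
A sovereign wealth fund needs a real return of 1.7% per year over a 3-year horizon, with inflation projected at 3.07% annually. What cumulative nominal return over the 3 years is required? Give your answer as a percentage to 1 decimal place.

Required annual nominal rate: (1+1.7%)(1+3.07%) − 1 = 4.82219%.
Cumulative over 3 years: (1 + 0.0482219)^3 − 1 ≈ 0.15175.

15.2%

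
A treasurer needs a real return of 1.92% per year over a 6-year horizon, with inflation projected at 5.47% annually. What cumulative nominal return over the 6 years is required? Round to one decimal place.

Required annual nominal rate: (1+1.92%)(1+5.47%) − 1 = 7.495024%.
Cumulative over 6 years: (1 + 0.07495024)^6 − 1 ≈ 0.54287.

54.3%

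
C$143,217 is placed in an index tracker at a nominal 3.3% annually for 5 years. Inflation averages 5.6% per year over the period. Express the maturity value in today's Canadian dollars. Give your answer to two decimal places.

Nominal value at maturity: C$143,217 × (1 + 3.3%)^5 ≈ C$168,459.76.
Price-level factor over 5 years: (1 + 5.6%)^5 ≈ 1.3131658832.
The maturity value deflated by that factor is the answer in today's purchasing power.

C$128,285.21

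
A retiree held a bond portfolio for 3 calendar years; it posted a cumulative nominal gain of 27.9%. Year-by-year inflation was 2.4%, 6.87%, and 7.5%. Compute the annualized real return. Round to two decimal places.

2.83%

Cumulative inflation factor: 1.024 × 1.0687 × 1.075 ≈ 1.17642.
Nominal growth factor: 1.27900. Real growth factor = 1.27900 / 1.17642 ≈ 1.08719.
Annualized: 1.08719^(1/3) − 1 ≈ 0.02826.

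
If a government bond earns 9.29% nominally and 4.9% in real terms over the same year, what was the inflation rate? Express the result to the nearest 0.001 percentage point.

4.185%

From (1+r_nom) = (1+r_real)(1+π), we get 1+π = (1 + 9.29%)/(1 + 4.9%) = 1.0929/1.049 ≈ 1.04185.
So π ≈ 4.1849%.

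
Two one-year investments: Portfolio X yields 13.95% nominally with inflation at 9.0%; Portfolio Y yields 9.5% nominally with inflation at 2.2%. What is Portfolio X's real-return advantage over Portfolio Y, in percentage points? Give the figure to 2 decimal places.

Portfolio X real return: 1.1395/1.090 − 1 = 4.541%.
Portfolio Y real return: 1.095/1.022 − 1 = 7.143%.
Difference: 4.541 − 7.143 = -2.602 pp.

-2.60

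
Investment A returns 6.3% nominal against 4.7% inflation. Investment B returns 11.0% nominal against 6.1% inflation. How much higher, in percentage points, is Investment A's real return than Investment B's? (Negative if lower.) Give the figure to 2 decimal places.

-3.09

Investment A real return: 1.063/1.047 − 1 = 1.528%.
Investment B real return: 1.110/1.061 − 1 = 4.618%.
Difference: 1.528 − 4.618 = -3.090 pp.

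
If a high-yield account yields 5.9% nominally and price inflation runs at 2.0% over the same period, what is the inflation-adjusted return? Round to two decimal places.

3.82%

Real return via the Fisher equation: (1 + 5.9%)/(1 + 2.0%) − 1 = 1.059/1.020 − 1 ≈ 0.03824.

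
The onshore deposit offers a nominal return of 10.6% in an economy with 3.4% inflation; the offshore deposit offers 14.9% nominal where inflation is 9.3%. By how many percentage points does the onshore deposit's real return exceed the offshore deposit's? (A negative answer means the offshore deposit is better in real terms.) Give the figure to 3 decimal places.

The onshore deposit real return: 1.106/1.034 − 1 = 6.9632%.
The offshore deposit real return: 1.149/1.093 − 1 = 5.1235%.
Difference: 6.9632 − 5.1235 = 1.8397 pp.

1.840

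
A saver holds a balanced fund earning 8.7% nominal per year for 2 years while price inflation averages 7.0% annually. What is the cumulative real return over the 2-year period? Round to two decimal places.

The annual real rate is (1+8.7%)/(1+7.0%) − 1 = 1.5888%.
Compounded over 2 years: (1 + 0.015888)^2 − 1 ≈ 0.03203.

3.20%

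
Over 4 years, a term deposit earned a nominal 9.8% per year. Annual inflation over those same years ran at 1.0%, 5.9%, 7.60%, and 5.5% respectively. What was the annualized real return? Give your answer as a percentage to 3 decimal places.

4.600%

Cumulative inflation factor: 1.010 × 1.059 × 1.0760 × 1.055 ≈ 1.21418.
Nominal growth factor: 1.45348. Real growth factor = 1.45348 / 1.21418 ≈ 1.19709.
Annualized: 1.19709^(1/4) − 1 ≈ 0.04600.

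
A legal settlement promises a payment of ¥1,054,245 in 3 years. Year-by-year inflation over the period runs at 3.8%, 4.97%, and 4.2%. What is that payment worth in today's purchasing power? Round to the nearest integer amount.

Price-level factor over 3 years: 1.038 × 1.0497 × 1.042 = 1.1353513212.
Purchasing power today: ¥1,054,245 divided by that factor.

¥928,563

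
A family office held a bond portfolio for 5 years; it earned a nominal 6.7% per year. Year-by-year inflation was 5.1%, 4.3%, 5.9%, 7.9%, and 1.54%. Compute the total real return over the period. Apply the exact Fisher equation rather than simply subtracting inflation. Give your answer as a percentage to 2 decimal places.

8.74%

Cumulative inflation factor: 1.051 × 1.043 × 1.059 × 1.079 × 1.0154 ≈ 1.27187.
Nominal growth factor: 1.38300. Real growth factor = 1.38300 / 1.27187 ≈ 1.08738.
Total real return ≈ 8.7378%.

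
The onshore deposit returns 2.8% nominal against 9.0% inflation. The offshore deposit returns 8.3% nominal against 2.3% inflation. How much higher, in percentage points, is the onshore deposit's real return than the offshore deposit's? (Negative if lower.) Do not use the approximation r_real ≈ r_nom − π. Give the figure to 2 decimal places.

The onshore deposit real return: 1.028/1.090 − 1 = -5.688%.
The offshore deposit real return: 1.083/1.023 − 1 = 5.865%.
Difference: -5.688 − 5.865 = -11.553 pp.

-11.55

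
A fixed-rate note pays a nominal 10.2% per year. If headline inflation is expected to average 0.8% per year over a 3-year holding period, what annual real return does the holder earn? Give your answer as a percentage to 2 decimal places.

With constant rates the annual real return is the same each year: (1+10.2%)/(1+0.8%) − 1 = 0.09325.

9.33%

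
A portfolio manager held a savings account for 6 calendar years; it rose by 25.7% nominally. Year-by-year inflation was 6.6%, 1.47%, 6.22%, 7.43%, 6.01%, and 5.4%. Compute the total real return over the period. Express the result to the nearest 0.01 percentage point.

Cumulative inflation factor: 1.066 × 1.0147 × 1.0622 × 1.0743 × 1.0601 × 1.054 ≈ 1.37916.
Nominal growth factor: 1.25700. Real growth factor = 1.25700 / 1.37916 ≈ 0.91143.
Total real return ≈ -8.8575%.

-8.86%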